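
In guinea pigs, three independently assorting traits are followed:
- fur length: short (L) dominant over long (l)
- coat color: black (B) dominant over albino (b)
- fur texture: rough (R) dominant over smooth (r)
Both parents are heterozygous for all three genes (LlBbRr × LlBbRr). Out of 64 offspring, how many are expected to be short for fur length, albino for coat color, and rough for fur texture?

Trihybrid cross: LlBbRr × LlBbRr
Each trait segregates independently with a 3:1 phenotypic ratio, so each gene contributes 3/4 (dominant) or 1/4 (recessive).
Target: short (fur length), albino (coat color), rough (fur texture)
Probability = product of independent per-trait probabilities
= 3/4 × 1/4 × 3/4 = 9/64
Expected count = 9/64 × 64 = 9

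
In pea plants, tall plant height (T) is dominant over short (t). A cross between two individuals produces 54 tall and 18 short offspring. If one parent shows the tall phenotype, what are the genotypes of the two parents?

Observed offspring: 54 tall, 18 short
The observed ratio simplifies to 3:1. Short (tt) offspring appear, so each parent must contribute one t allele. The parent stated to show tall carries T, so it is Tt. The other parent is then either Tt or tt: Tt × tt would give a 1:1 split, whereas Tt × Tt gives 3:1 — matching the data. So both parents are heterozygous (Tt × Tt).
Parent genotypes: Tt × Tt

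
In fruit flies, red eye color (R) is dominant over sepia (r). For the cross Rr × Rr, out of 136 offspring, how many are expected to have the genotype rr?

Punnett square for Rr × Rr:
Offspring genotypes: 1 RR, 2 Rr, 1 rr
Total offspring: 4
Count with target: 1
Probability: 1/4
Expected count = 1/4 × 136 = 34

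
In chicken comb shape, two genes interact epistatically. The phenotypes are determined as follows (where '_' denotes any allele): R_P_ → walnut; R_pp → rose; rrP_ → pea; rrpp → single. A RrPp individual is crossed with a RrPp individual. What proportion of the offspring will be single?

Cross: RrPp × RrPp — consider each gene separately:
R gene: Rr × Rr → 1 RR, 2 Rr, 1 rr → 3 R_ : 1 rr (out of 4)
P gene: Pp × Pp → 1 PP, 2 Pp, 1 pp → 3 P_ : 1 pp (out of 4)
Genotype classes (out of 4 × 4 = 16): R_P_ = 3×3 = 9; R_pp = 3×1 = 3; rrP_ = 1×3 = 3; rrpp = 1×1 = 1
Apply the phenotype rules: R_P_ (9) → walnut; R_pp (3) → rose; rrP_ (3) → pea; rrpp (1) → single
Phenotype counts (out of 16): 9 walnut, 3 rose, 3 pea, 1 single
single: 1 out of 16
Probability: 1/16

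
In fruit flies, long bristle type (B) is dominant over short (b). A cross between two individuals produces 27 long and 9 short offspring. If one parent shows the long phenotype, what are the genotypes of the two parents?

Observed offspring: 27 long, 9 short
The observed ratio simplifies to 3:1. Short (bb) offspring appear, so each parent must contribute one b allele. The parent stated to show long carries B, so it is Bb. The other parent is then either Bb or bb: Bb × bb would give a 1:1 split, whereas Bb × Bb gives 3:1 — matching the data. So both parents are heterozygous (Bb × Bb).
Parent genotypes: Bb × Bb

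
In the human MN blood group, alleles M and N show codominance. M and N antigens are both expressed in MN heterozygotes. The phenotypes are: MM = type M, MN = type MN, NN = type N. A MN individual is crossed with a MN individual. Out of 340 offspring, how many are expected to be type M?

Punnett square for MN × MN:
Offspring genotypes: 1 MM, 2 MN, 1 NN
Phenotype counts: 1 type M, 2 type MN, 1 type N
type M: 1 out of 4 → fraction 1/4
Expected count = 1/4 × 340 = 85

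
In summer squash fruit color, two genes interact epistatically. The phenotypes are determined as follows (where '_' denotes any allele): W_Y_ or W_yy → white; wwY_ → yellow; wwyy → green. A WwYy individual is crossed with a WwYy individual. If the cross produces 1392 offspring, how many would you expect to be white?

Cross: WwYy × WwYy — consider each gene separately:
W gene: Ww × Ww → 1 WW, 2 Ww, 1 ww → 3 W_ : 1 ww (out of 4)
Y gene: Yy × Yy → 1 YY, 2 Yy, 1 yy → 3 Y_ : 1 yy (out of 4)
Genotype classes (out of 4 × 4 = 16): W_Y_ = 3×3 = 9; W_yy = 3×1 = 3; wwY_ = 1×3 = 3; wwyy = 1×1 = 1
Apply the phenotype rules: W_Y_ (9) + W_yy (3) → white; wwY_ (3) → yellow; wwyy (1) → green
Phenotype counts (out of 16): 12 white, 3 yellow, 1 green
white: 12 out of 16 → fraction 3/4
Expected count = 3/4 × 1392 = 1044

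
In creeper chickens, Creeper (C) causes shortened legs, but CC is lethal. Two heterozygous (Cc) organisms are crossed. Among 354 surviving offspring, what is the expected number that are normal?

Cross: Cc × Cc
Punnett square offspring (before lethality): 1 CC, 2 Cc, 1 cc
The CC genotype is lethal (embryos die); surviving offspring: 2 Cc, 1 cc
normal: 1 out of 3 → fraction 1/3
Expected count = 1/3 × 354 = 118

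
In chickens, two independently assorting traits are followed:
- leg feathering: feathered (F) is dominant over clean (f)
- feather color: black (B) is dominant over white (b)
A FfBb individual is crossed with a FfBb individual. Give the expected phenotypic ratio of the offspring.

Dihybrid cross FfBb × FfBb — consider each gene separately:
leg feathering: Ff × Ff → 1 FF, 2 Ff, 1 ff → 3 F_ : 1 ff (out of 4)
feather color: Bb × Bb → 1 BB, 2 Bb, 1 bb → 3 B_ : 1 bb (out of 4)
Combine (counts out of 4 × 4 = 16): feathered/black (F_B_) = 3×3 = 9; feathered/white (F_bb) = 3×1 = 3; clean/black (ffB_) = 1×3 = 3; clean/white (ffbb) = 1×1 = 1
Phenotype counts (out of 16): 9 feathered/black, 3 feathered/white, 3 clean/black, 1 clean/white
Ratio: 9 feathered/black : 3 feathered/white : 3 clean/black : 1 clean/white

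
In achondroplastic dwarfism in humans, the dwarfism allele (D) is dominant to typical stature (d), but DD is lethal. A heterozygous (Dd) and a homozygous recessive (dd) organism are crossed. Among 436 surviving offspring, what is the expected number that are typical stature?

Cross: Dd × dd
Punnett square offspring (before lethality): 2 Dd, 2 dd
No DD offspring are produced in this cross.
typical stature: 2 out of 4 → fraction 1/2
Expected count = 1/2 × 436 = 218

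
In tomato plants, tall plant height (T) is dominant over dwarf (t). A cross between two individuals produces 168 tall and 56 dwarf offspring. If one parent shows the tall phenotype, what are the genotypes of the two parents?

Observed offspring: 168 tall, 56 dwarf
The observed ratio simplifies to 3:1. Dwarf (tt) offspring appear, so each parent must contribute one t allele. The parent stated to show tall carries T, so it is Tt. The other parent is then either Tt or tt: Tt × tt would give a 1:1 split, whereas Tt × Tt gives 3:1 — matching the data. So both parents are heterozygous (Tt × Tt).
Parent genotypes: Tt × Tt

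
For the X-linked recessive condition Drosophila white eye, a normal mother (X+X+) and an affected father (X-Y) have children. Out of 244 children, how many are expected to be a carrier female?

Cross: X+X+ × X-Y
Offspring: 2 X+X-, 2 X+Y
Probability of a carrier female: 2/4 = 1/2
Expected count = 1/2 × 244 = 122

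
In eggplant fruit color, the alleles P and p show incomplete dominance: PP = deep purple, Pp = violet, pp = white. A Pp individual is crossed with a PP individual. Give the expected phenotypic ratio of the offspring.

Punnett square for Pp × PP:
Offspring genotypes: 2 PP, 2 Pp
Phenotype counts: 2 deep purple, 2 violet
Ratio: 1 deep purple : 1 violet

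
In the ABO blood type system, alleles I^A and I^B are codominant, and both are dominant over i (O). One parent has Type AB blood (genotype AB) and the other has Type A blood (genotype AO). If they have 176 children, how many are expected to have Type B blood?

Cross: AB × AO
Possible offspring genotypes: 1 AA, 1 AO, 1 AB, 1 BO
Blood type counts: 2 Type A, 1 Type AB, 1 Type B
Probability of Type B: 1/4
Expected count = 1/4 × 176 = 44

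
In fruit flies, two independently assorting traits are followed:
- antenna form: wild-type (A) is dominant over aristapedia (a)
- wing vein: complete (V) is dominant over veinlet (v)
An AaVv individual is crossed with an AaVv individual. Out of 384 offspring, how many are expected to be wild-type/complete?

Dihybrid cross AaVv × AaVv — consider each gene separately:
antenna form: Aa × Aa → 1 AA, 2 Aa, 1 aa → 3 A_ : 1 aa (out of 4)
wing vein: Vv × Vv → 1 VV, 2 Vv, 1 vv → 3 V_ : 1 vv (out of 4)
Combine (counts out of 4 × 4 = 16): wild-type/complete (A_V_) = 3×3 = 9; wild-type/veinlet (A_vv) = 3×1 = 3; aristapedia/complete (aaV_) = 1×3 = 3; aristapedia/veinlet (aavv) = 1×1 = 1
Phenotype counts (out of 16): 9 wild-type/complete, 3 wild-type/veinlet, 3 aristapedia/complete, 1 aristapedia/veinlet
wild-type/complete: 9 out of 16 → fraction 9/16
Expected count = 9/16 × 384 = 216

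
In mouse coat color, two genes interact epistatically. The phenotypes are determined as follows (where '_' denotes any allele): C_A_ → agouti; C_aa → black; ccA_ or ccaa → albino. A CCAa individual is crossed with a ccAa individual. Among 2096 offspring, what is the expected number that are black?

Cross: CCAa × ccAa — consider each gene separately:
C gene: CC × cc → 4 Cc → 4 C_ (out of 4)
A gene: Aa × Aa → 1 AA, 2 Aa, 1 aa → 3 A_ : 1 aa (out of 4)
Genotype classes (out of 4 × 4 = 16): C_A_ = 4×3 = 12; C_aa = 4×1 = 4
Apply the phenotype rules: C_A_ (12) → agouti; C_aa (4) → black
Phenotype counts (out of 16): 12 agouti, 4 black
black: 4 out of 16 → fraction 1/4
Expected count = 1/4 × 2096 = 524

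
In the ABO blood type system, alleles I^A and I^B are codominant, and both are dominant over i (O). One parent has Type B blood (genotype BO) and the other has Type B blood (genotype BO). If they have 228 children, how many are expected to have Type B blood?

Cross: BO × BO
Possible offspring genotypes: 1 BB, 2 BO, 1 OO
Blood type counts: 3 Type B, 1 Type O
Probability of Type B: 3/4
Expected count = 3/4 × 228 = 171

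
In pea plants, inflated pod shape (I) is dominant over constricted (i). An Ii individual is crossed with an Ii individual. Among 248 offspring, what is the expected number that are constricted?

Punnett square for Ii × Ii:
Offspring genotypes: 1 II, 2 Ii, 1 ii
inflated: 3, constricted: 1
constricted: 1 out of 4 → fraction 1/4
Expected count = 1/4 × 248 = 62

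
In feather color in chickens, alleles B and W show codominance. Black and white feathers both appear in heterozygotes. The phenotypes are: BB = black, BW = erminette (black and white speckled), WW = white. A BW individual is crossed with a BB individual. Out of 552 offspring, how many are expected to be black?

Punnett square for BW × BB:
Offspring genotypes: 2 BB, 2 BW
Phenotype counts: 2 black, 2 erminette (black and white speckled)
black: 2 out of 4 → fraction 1/2
Expected count = 1/2 × 552 = 276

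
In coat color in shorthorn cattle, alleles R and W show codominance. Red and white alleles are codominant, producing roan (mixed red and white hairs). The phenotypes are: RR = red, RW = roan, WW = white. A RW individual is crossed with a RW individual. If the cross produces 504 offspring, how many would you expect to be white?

Punnett square for RW × RW:
Offspring genotypes: 1 RR, 2 RW, 1 WW
Phenotype counts: 1 red, 2 roan, 1 white
white: 1 out of 4 → fraction 1/4
Expected count = 1/4 × 504 = 126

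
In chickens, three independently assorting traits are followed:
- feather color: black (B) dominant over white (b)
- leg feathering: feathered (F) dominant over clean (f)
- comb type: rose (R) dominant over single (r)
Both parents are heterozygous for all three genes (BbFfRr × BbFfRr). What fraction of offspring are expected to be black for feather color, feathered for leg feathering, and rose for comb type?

Trihybrid cross: BbFfRr × BbFfRr
Each trait segregates independently with a 3:1 phenotypic ratio, so each gene contributes 3/4 (dominant) or 1/4 (recessive).
Target: black (feather color), feathered (leg feathering), rose (comb type)
Probability = product of independent per-trait probabilities
= 3/4 × 3/4 × 3/4 = 27/64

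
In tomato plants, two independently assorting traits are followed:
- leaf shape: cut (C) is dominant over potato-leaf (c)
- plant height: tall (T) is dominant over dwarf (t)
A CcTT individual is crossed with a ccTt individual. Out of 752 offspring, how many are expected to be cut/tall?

Dihybrid cross CcTT × ccTt — consider each gene separately:
leaf shape: Cc × cc → 2 Cc, 2 cc → 2 C_ : 2 cc (out of 4)
plant height: TT × Tt → 2 TT, 2 Tt → 4 T_ (out of 4)
Combine (counts out of 4 × 4 = 16): cut/tall (C_T_) = 2×4 = 8; potato-leaf/tall (ccT_) = 2×4 = 8
Phenotype counts (out of 16): 8 cut/tall, 8 potato-leaf/tall
cut/tall: 8 out of 16 → fraction 1/2
Expected count = 1/2 × 752 = 376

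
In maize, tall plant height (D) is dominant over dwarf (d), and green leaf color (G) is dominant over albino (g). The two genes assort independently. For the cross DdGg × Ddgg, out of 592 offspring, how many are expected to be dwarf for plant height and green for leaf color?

Dihybrid cross DdGg × Ddgg — consider each gene separately:
plant height: Dd × Dd → 1 DD, 2 Dd, 1 dd → 3 D_ : 1 dd (out of 4)
leaf color: Gg × gg → 2 Gg, 2 gg → 2 G_ : 2 gg (out of 4)
Looking for: dwarf (dd) and green (G_)
P(dwarf) = 1/4, P(green) = 2/4
P(both) = 1/4 × 2/4 = 2/16 = 1/8
Expected count = 1/8 × 592 = 74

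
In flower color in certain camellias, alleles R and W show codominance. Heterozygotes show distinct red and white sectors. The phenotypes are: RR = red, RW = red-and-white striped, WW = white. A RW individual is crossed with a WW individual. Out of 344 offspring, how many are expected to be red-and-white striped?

Punnett square for RW × WW:
Offspring genotypes: 2 RW, 2 WW
Phenotype counts: 2 red-and-white striped, 2 white
red-and-white striped: 2 out of 4 → fraction 1/2
Expected count = 1/2 × 344 = 172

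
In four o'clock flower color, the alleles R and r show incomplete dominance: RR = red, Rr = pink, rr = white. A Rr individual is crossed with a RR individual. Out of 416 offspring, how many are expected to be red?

Punnett square for Rr × RR:
Offspring genotypes: 2 RR, 2 Rr
Phenotype counts: 2 red, 2 pink
red: 2 out of 4 → fraction 1/2
Expected count = 1/2 × 416 = 208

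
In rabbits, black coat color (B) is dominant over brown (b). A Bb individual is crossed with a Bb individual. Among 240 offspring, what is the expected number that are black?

Punnett square for Bb × Bb:
Offspring genotypes: 1 BB, 2 Bb, 1 bb
black: 3, brown: 1
black: 3 out of 4 → fraction 3/4
Expected count = 3/4 × 240 = 180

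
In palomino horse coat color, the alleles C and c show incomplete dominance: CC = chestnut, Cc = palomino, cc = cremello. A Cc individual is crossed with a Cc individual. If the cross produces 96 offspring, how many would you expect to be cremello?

Punnett square for Cc × Cc:
Offspring genotypes: 1 CC, 2 Cc, 1 cc
Phenotype counts: 1 chestnut, 2 palomino, 1 cremello
cremello: 1 out of 4 → fraction 1/4
Expected count = 1/4 × 96 = 24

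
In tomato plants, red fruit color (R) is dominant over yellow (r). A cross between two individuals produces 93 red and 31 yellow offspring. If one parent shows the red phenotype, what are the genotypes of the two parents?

Observed offspring: 93 red, 31 yellow
The observed ratio simplifies to 3:1. Yellow (rr) offspring appear, so each parent must contribute one r allele. The parent stated to show red carries R, so it is Rr. The other parent is then either Rr or rr: Rr × rr would give a 1:1 split, whereas Rr × Rr gives 3:1 — matching the data. So both parents are heterozygous (Rr × Rr).
Parent genotypes: Rr × Rr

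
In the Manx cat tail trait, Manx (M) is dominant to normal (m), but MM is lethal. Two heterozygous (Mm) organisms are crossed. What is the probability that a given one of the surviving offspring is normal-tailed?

Cross: Mm × Mm
Punnett square offspring (before lethality): 1 MM, 2 Mm, 1 mm
The MM genotype is lethal (embryos die); surviving offspring: 2 Mm, 1 mm
normal-tailed: 1 out of 3
Probability: 1/3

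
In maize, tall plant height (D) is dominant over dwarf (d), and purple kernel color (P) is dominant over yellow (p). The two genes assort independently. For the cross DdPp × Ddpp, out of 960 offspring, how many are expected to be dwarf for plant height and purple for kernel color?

Dihybrid cross DdPp × Ddpp — consider each gene separately:
plant height: Dd × Dd → 1 DD, 2 Dd, 1 dd → 3 D_ : 1 dd (out of 4)
kernel color: Pp × pp → 2 Pp, 2 pp → 2 P_ : 2 pp (out of 4)
Looking for: dwarf (dd) and purple (P_)
P(dwarf) = 1/4, P(purple) = 2/4
P(both) = 1/4 × 2/4 = 2/16 = 1/8
Expected count = 1/8 × 960 = 120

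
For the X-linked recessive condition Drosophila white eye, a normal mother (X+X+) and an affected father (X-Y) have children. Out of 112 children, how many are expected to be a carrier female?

Cross: X+X+ × X-Y
Offspring: 2 X+X-, 2 X+Y
Probability of a carrier female: 2/4 = 1/2
Expected count = 1/2 × 112 = 56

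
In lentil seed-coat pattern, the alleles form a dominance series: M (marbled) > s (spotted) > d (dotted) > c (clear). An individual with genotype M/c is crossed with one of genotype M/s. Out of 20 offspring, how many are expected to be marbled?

Cross: M/c × M/s
Allele dominance: M > s > d > c
Offspring genotypes: 1 M/M, 1 M/s, 1 M/c, 1 s/c
Phenotype counts: 3 marbled, 1 spotted
marbled: 3 out of 4 → fraction 3/4
Expected count = 3/4 × 20 = 15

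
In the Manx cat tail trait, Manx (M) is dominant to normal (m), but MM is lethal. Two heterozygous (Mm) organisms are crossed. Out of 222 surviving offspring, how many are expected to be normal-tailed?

Cross: Mm × Mm
Punnett square offspring (before lethality): 1 MM, 2 Mm, 1 mm
The MM genotype is lethal (embryos die); surviving offspring: 2 Mm, 1 mm
normal-tailed: 1 out of 3 → fraction 1/3
Expected count = 1/3 × 222 = 74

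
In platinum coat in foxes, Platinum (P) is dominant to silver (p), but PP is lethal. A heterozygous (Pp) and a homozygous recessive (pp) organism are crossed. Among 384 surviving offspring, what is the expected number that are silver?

Cross: Pp × pp
Punnett square offspring (before lethality): 2 Pp, 2 pp
No PP offspring are produced in this cross.
silver: 2 out of 4 → fraction 1/2
Expected count = 1/2 × 384 = 192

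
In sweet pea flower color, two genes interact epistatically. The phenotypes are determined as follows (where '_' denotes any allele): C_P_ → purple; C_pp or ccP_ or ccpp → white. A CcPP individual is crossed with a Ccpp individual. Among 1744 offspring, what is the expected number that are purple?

Cross: CcPP × Ccpp — consider each gene separately:
C gene: Cc × Cc → 1 CC, 2 Cc, 1 cc → 3 C_ : 1 cc (out of 4)
P gene: PP × pp → 4 Pp → 4 P_ (out of 4)
Genotype classes (out of 4 × 4 = 16): C_P_ = 3×4 = 12; ccP_ = 1×4 = 4
Apply the phenotype rules: C_P_ (12) → purple; ccP_ (4) → white
Phenotype counts (out of 16): 12 purple, 4 white
purple: 12 out of 16 → fraction 3/4
Expected count = 3/4 × 1744 = 1308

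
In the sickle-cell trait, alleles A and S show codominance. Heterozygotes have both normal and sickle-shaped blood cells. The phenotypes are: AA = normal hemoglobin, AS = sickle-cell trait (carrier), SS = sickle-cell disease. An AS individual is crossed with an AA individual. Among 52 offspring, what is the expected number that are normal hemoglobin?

Punnett square for AS × AA:
Offspring genotypes: 2 AA, 2 AS
Phenotype counts: 2 normal hemoglobin, 2 sickle-cell trait (carrier)
normal hemoglobin: 2 out of 4 → fraction 1/2
Expected count = 1/2 × 52 = 26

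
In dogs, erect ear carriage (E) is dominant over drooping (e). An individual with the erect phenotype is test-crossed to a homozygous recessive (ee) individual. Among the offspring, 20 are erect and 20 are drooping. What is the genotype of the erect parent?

Test cross: ? × ee
Offspring: 20 erect, 20 drooping — approximately 1:1.
A 1:1 ratio in a test cross indicates the unknown parent is heterozygous (Ee).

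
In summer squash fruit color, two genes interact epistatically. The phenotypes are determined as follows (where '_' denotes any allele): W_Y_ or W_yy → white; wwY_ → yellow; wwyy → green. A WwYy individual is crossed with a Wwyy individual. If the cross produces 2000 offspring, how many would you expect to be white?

Cross: WwYy × Wwyy — consider each gene separately:
W gene: Ww × Ww → 1 WW, 2 Ww, 1 ww → 3 W_ : 1 ww (out of 4)
Y gene: Yy × yy → 2 Yy, 2 yy → 2 Y_ : 2 yy (out of 4)
Genotype classes (out of 4 × 4 = 16): W_Y_ = 3×2 = 6; W_yy = 3×2 = 6; wwY_ = 1×2 = 2; wwyy = 1×2 = 2
Apply the phenotype rules: W_Y_ (6) + W_yy (6) → white; wwY_ (2) → yellow; wwyy (2) → green
Phenotype counts (out of 16): 12 white, 2 yellow, 2 green
white: 12 out of 16 → fraction 3/4
Expected count = 3/4 × 2000 = 1500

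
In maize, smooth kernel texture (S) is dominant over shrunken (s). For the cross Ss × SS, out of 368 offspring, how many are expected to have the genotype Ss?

Punnett square for Ss × SS:
Offspring genotypes: 2 SS, 2 Ss
Total offspring: 4
Count with target: 2
Probability: 2/4 = 1/2
Expected count = 1/2 × 368 = 184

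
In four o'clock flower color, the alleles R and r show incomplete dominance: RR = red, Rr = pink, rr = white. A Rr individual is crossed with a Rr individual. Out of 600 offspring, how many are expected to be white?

Punnett square for Rr × Rr:
Offspring genotypes: 1 RR, 2 Rr, 1 rr
Phenotype counts: 1 red, 2 pink, 1 white
white: 1 out of 4 → fraction 1/4
Expected count = 1/4 × 600 = 150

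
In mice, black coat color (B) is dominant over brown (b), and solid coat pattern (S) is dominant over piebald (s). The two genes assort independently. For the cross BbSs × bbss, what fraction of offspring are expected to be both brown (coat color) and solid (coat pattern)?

Dihybrid cross BbSs × bbss — consider each gene separately:
coat color: Bb × bb → 2 Bb, 2 bb → 2 B_ : 2 bb (out of 4)
coat pattern: Ss × ss → 2 Ss, 2 ss → 2 S_ : 2 ss (out of 4)
Looking for: brown (bb) and solid (S_)
P(brown) = 2/4, P(solid) = 2/4
P(both) = 2/4 × 2/4 = 4/16 = 1/4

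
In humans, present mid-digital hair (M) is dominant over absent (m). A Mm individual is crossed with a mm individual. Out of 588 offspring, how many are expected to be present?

Punnett square for Mm × mm:
Offspring genotypes: 2 Mm, 2 mm
present: 2, absent: 2
present: 2 out of 4 → fraction 1/2
Expected count = 1/2 × 588 = 294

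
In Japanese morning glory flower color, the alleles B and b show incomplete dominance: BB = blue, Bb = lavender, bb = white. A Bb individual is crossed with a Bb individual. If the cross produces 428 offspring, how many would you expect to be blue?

Punnett square for Bb × Bb:
Offspring genotypes: 1 BB, 2 Bb, 1 bb
Phenotype counts: 1 blue, 2 lavender, 1 white
blue: 1 out of 4 → fraction 1/4
Expected count = 1/4 × 428 = 107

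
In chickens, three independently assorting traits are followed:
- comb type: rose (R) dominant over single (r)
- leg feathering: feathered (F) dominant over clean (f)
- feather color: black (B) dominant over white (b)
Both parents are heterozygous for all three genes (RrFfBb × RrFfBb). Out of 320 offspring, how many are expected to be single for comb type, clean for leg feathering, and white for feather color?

Trihybrid cross: RrFfBb × RrFfBb
Each trait segregates independently with a 3:1 phenotypic ratio, so each gene contributes 3/4 (dominant) or 1/4 (recessive).
Target: single (comb type), clean (leg feathering), white (feather color)
Probability = product of independent per-trait probabilities
= 1/4 × 1/4 × 1/4 = 1/64
Expected count = 1/64 × 320 = 5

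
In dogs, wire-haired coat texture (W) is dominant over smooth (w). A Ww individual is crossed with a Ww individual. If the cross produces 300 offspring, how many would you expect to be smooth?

Punnett square for Ww × Ww:
Offspring genotypes: 1 WW, 2 Ww, 1 ww
wire-haired: 3, smooth: 1
smooth: 1 out of 4 → fraction 1/4
Expected count = 1/4 × 300 = 75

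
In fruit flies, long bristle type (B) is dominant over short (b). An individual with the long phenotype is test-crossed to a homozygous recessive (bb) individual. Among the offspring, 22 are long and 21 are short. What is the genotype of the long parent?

Test cross: ? × bb
Offspring: 22 long, 21 short — approximately 1:1.
A 1:1 ratio in a test cross indicates the unknown parent is heterozygous (Bb).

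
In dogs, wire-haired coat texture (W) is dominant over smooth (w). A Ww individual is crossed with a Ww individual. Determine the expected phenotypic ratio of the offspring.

Punnett square for Ww × Ww:
Offspring genotypes: 1 WW, 2 Ww, 1 ww
wire-haired: 3, smooth: 1
Ratio: 3:1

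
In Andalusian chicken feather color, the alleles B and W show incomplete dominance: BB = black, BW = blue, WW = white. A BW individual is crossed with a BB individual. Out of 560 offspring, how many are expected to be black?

Punnett square for BW × BB:
Offspring genotypes: 2 BB, 2 BW
Phenotype counts: 2 black, 2 blue
black: 2 out of 4 → fraction 1/2
Expected count = 1/2 × 560 = 280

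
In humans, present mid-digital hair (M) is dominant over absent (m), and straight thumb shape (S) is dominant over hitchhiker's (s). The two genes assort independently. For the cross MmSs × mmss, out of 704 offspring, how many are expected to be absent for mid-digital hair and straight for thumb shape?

Dihybrid cross MmSs × mmss — consider each gene separately:
mid-digital hair: Mm × mm → 2 Mm, 2 mm → 2 M_ : 2 mm (out of 4)
thumb shape: Ss × ss → 2 Ss, 2 ss → 2 S_ : 2 ss (out of 4)
Looking for: absent (mm) and straight (S_)
P(absent) = 2/4, P(straight) = 2/4
P(both) = 2/4 × 2/4 = 4/16 = 1/4
Expected count = 1/4 × 704 = 176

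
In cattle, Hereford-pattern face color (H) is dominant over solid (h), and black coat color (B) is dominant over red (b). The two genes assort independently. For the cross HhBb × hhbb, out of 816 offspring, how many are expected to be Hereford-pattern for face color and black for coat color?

Dihybrid cross HhBb × hhbb — consider each gene separately:
face color: Hh × hh → 2 Hh, 2 hh → 2 H_ : 2 hh (out of 4)
coat color: Bb × bb → 2 Bb, 2 bb → 2 B_ : 2 bb (out of 4)
Looking for: Hereford-pattern (H_) and black (B_)
P(Hereford-pattern) = 2/4, P(black) = 2/4
P(both) = 2/4 × 2/4 = 4/16 = 1/4
Expected count = 1/4 × 816 = 204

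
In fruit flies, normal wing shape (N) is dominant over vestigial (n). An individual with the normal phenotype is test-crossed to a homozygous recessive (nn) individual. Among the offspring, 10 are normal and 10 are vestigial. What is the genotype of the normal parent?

Test cross: ? × nn
Offspring: 10 normal, 10 vestigial — approximately 1:1.
A 1:1 ratio in a test cross indicates the unknown parent is heterozygous (Nn).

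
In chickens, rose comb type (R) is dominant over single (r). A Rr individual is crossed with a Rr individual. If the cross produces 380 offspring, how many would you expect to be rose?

Punnett square for Rr × Rr:
Offspring genotypes: 1 RR, 2 Rr, 1 rr
rose: 3, single: 1
rose: 3 out of 4 → fraction 3/4
Expected count = 3/4 × 380 = 285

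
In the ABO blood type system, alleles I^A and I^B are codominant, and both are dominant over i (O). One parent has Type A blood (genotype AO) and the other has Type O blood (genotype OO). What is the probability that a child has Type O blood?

Cross: AO × OO
Possible offspring genotypes: 2 AO, 2 OO
Blood type counts: 2 Type A, 2 Type O
Probability of Type O: 2/4 = 1/2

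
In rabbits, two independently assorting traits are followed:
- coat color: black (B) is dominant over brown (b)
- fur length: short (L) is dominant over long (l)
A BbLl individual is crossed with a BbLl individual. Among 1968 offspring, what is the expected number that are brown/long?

Dihybrid cross BbLl × BbLl — consider each gene separately:
coat color: Bb × Bb → 1 BB, 2 Bb, 1 bb → 3 B_ : 1 bb (out of 4)
fur length: Ll × Ll → 1 LL, 2 Ll, 1 ll → 3 L_ : 1 ll (out of 4)
Combine (counts out of 4 × 4 = 16): black/short (B_L_) = 3×3 = 9; black/long (B_ll) = 3×1 = 3; brown/short (bbL_) = 1×3 = 3; brown/long (bbll) = 1×1 = 1
Phenotype counts (out of 16): 9 black/short, 3 black/long, 3 brown/short, 1 brown/long
brown/long: 1 out of 16 → fraction 1/16
Expected count = 1/16 × 1968 = 123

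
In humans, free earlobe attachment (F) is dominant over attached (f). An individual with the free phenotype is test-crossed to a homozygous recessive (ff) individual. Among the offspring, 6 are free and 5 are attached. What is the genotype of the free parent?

Test cross: ? × ff
Offspring: 6 free, 5 attached — approximately 1:1.
A 1:1 ratio in a test cross indicates the unknown parent is heterozygous (Ff).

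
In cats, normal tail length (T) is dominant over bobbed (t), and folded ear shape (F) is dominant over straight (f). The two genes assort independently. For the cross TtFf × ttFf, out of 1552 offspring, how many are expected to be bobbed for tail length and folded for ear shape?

Dihybrid cross TtFf × ttFf — consider each gene separately:
tail length: Tt × tt → 2 Tt, 2 tt → 2 T_ : 2 tt (out of 4)
ear shape: Ff × Ff → 1 FF, 2 Ff, 1 ff → 3 F_ : 1 ff (out of 4)
Looking for: bobbed (tt) and folded (F_)
P(bobbed) = 2/4, P(folded) = 3/4
P(both) = 2/4 × 3/4 = 6/16 = 3/8
Expected count = 3/8 × 1552 = 582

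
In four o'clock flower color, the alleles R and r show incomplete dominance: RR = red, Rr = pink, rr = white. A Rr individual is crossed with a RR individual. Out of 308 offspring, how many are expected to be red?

Punnett square for Rr × RR:
Offspring genotypes: 2 RR, 2 Rr
Phenotype counts: 2 red, 2 pink
red: 2 out of 4 → fraction 1/2
Expected count = 1/2 × 308 = 154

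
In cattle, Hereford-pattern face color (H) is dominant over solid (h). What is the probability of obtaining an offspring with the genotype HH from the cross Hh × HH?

Punnett square for Hh × HH:
Offspring genotypes: 2 HH, 2 Hh
Total offspring: 4
Count with target: 2
Probability: 2/4 = 1/2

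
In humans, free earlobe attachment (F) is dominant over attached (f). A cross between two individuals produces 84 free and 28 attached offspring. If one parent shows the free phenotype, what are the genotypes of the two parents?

Observed offspring: 84 free, 28 attached
The observed ratio simplifies to 3:1. Attached (ff) offspring appear, so each parent must contribute one f allele. The parent stated to show free carries F, so it is Ff. The other parent is then either Ff or ff: Ff × ff would give a 1:1 split, whereas Ff × Ff gives 3:1 — matching the data. So both parents are heterozygous (Ff × Ff).
Parent genotypes: Ff × Ff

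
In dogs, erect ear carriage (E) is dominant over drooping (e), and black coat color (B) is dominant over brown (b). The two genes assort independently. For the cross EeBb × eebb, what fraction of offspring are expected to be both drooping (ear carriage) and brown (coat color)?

Dihybrid cross EeBb × eebb — consider each gene separately:
ear carriage: Ee × ee → 2 Ee, 2 ee → 2 E_ : 2 ee (out of 4)
coat color: Bb × bb → 2 Bb, 2 bb → 2 B_ : 2 bb (out of 4)
Looking for: drooping (ee) and brown (bb)
P(drooping) = 2/4, P(brown) = 2/4
P(both) = 2/4 × 2/4 = 4/16 = 1/4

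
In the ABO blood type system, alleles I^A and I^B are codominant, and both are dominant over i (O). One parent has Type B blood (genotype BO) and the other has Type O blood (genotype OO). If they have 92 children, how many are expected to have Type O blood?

Cross: BO × OO
Possible offspring genotypes: 2 BO, 2 OO
Blood type counts: 2 Type B, 2 Type O
Probability of Type O: 2/4 = 1/2
Expected count = 1/2 × 92 = 46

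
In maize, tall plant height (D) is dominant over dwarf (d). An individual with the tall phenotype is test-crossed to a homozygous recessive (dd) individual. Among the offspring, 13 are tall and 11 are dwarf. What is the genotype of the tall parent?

Test cross: ? × dd
Offspring: 13 tall, 11 dwarf — approximately 1:1.
A 1:1 ratio in a test cross indicates the unknown parent is heterozygous (Dd).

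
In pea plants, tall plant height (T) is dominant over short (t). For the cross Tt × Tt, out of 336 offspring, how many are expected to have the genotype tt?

Punnett square for Tt × Tt:
Offspring genotypes: 1 TT, 2 Tt, 1 tt
Total offspring: 4
Count with target: 1
Probability: 1/4
Expected count = 1/4 × 336 = 84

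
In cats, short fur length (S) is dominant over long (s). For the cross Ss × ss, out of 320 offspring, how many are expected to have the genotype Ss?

Punnett square for Ss × ss:
Offspring genotypes: 2 Ss, 2 ss
Total offspring: 4
Count with target: 2
Probability: 2/4 = 1/2
Expected count = 1/2 × 320 = 160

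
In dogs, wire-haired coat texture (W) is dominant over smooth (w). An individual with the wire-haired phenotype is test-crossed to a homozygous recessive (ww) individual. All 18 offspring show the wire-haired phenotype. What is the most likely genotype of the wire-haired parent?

Test cross: ? × ww
All offspring are wire-haired.
If the unknown parent were heterozygous (Ww), about half of 18 offspring would be smooth; none are. The unknown parent is most likely homozygous dominant (WW).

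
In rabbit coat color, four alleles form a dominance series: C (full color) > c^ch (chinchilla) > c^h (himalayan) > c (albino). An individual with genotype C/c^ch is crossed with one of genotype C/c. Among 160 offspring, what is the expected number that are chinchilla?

Cross: C/c^ch × C/c
Allele dominance: C > c^ch > c^h > c
Offspring genotypes: 1 C/C, 1 C/c, 1 C/c^ch, 1 c^ch/c
Phenotype counts: 3 full color, 1 chinchilla
chinchilla: 1 out of 4 → fraction 1/4
Expected count = 1/4 × 160 = 40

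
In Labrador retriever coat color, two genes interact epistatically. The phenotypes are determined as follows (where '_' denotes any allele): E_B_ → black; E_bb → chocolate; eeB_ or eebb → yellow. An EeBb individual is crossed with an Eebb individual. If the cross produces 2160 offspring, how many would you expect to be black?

Cross: EeBb × Eebb — consider each gene separately:
E gene: Ee × Ee → 1 EE, 2 Ee, 1 ee → 3 E_ : 1 ee (out of 4)
B gene: Bb × bb → 2 Bb, 2 bb → 2 B_ : 2 bb (out of 4)
Genotype classes (out of 4 × 4 = 16): E_B_ = 3×2 = 6; E_bb = 3×2 = 6; eeB_ = 1×2 = 2; eebb = 1×2 = 2
Apply the phenotype rules: E_B_ (6) → black; E_bb (6) → chocolate; eeB_ (2) + eebb (2) → yellow
Phenotype counts (out of 16): 6 black, 6 chocolate, 4 yellow
black: 6 out of 16 → fraction 3/8
Expected count = 3/8 × 2160 = 810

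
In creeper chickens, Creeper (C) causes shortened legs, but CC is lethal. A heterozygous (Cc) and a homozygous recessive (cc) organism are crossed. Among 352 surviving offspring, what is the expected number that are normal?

Cross: Cc × cc
Punnett square offspring (before lethality): 2 Cc, 2 cc
No CC offspring are produced in this cross.
normal: 2 out of 4 → fraction 1/2
Expected count = 1/2 × 352 = 176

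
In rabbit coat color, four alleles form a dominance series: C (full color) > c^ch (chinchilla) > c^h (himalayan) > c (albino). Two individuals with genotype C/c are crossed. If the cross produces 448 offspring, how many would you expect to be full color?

Cross: C/c × C/c
Allele dominance: C > c^ch > c^h > c
Offspring genotypes: 1 C/C, 2 C/c, 1 c/c
Phenotype counts: 3 full color, 1 albino
full color: 3 out of 4 → fraction 3/4
Expected count = 3/4 × 448 = 336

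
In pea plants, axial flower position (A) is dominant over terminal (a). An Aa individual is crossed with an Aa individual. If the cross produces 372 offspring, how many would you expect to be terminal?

Punnett square for Aa × Aa:
Offspring genotypes: 1 AA, 2 Aa, 1 aa
axial: 3, terminal: 1
terminal: 1 out of 4 → fraction 1/4
Expected count = 1/4 × 372 = 93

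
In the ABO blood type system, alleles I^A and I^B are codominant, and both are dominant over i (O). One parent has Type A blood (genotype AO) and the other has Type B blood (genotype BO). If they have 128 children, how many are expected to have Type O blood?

Cross: AO × BO
Possible offspring genotypes: 1 AB, 1 AO, 1 BO, 1 OO
Blood type counts: 1 Type AB, 1 Type A, 1 Type B, 1 Type O
Probability of Type O: 1/4
Expected count = 1/4 × 128 = 32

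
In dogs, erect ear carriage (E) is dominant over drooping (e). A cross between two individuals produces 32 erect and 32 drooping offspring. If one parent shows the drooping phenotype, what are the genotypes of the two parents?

Observed offspring: 32 erect, 32 drooping
The observed ratio simplifies to 1:1. One parent shows drooping, so its genotype must be ee. A 1:1 offspring split requires the other parent to be heterozygous (Ee).
Parent genotypes: ee × Ee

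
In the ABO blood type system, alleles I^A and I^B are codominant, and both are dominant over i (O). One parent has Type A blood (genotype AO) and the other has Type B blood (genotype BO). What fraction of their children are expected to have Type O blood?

Cross: AO × BO
Possible offspring genotypes: 1 AB, 1 AO, 1 BO, 1 OO
Blood type counts: 1 Type AB, 1 Type A, 1 Type B, 1 Type O
Probability of Type O: 1/4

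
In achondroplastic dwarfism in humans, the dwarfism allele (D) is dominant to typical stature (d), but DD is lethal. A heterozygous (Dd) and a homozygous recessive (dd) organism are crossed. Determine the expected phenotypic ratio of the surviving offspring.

Cross: Dd × dd
Punnett square offspring (before lethality): 2 Dd, 2 dd
No DD offspring are produced in this cross.
Ratio: 1 achondroplastic dwarf : 1 typical stature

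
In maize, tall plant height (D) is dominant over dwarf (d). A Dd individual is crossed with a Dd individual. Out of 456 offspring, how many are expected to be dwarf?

Punnett square for Dd × Dd:
Offspring genotypes: 1 DD, 2 Dd, 1 dd
tall: 3, dwarf: 1
dwarf: 1 out of 4 → fraction 1/4
Expected count = 1/4 × 456 = 114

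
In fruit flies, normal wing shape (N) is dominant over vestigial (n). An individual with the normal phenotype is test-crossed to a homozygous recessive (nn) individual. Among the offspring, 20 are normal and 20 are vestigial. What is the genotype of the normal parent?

Test cross: ? × nn
Offspring: 20 normal, 20 vestigial — approximately 1:1.
A 1:1 ratio in a test cross indicates the unknown parent is heterozygous (Nn).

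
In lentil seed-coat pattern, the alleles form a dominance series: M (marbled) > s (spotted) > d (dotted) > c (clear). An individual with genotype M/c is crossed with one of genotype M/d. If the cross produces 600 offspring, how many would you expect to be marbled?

Cross: M/c × M/d
Allele dominance: M > s > d > c
Offspring genotypes: 1 M/M, 1 M/d, 1 M/c, 1 d/c
Phenotype counts: 3 marbled, 1 dotted
marbled: 3 out of 4 → fraction 3/4
Expected count = 3/4 × 600 = 450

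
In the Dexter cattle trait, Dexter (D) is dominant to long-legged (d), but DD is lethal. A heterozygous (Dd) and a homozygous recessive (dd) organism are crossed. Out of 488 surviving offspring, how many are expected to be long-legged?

Cross: Dd × dd
Punnett square offspring (before lethality): 2 Dd, 2 dd
No DD offspring are produced in this cross.
long-legged: 2 out of 4 → fraction 1/2
Expected count = 1/2 × 488 = 244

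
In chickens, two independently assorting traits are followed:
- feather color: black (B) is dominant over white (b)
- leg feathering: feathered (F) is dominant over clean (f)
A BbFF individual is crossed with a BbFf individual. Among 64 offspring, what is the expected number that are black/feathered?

Dihybrid cross BbFF × BbFf — consider each gene separately:
feather color: Bb × Bb → 1 BB, 2 Bb, 1 bb → 3 B_ : 1 bb (out of 4)
leg feathering: FF × Ff → 2 FF, 2 Ff → 4 F_ (out of 4)
Combine (counts out of 4 × 4 = 16): black/feathered (B_F_) = 3×4 = 12; white/feathered (bbF_) = 1×4 = 4
Phenotype counts (out of 16): 12 black/feathered, 4 white/feathered
black/feathered: 12 out of 16 → fraction 3/4
Expected count = 3/4 × 64 = 48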